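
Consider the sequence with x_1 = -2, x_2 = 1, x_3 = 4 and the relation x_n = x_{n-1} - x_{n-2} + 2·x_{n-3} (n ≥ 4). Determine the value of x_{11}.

Compute successive terms:
x_4 = -1, x_5 = -3, x_6 = 6, x_7 = 7, x_8 = -5, x_9 = 0, x_{10} = 19, x_{11} = 9.

9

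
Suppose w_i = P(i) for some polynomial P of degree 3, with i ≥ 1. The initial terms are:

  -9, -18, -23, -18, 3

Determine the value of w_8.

1st diffs: -9, -5, 5, 21.
2nd diffs: 4, 10, 16.
3rd diffs: 6, 6 (constant).
So w_i = i^3 - 4i^2 - 4i - 2.
Evaluating at i = 8 gives w_8 = 222.

222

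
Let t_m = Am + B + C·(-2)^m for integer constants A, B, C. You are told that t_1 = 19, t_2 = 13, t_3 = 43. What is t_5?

103

At m = 1, 2, 3: A + B - 2C = 19; 2A + B + 4C = 13; 3A + B - 8C = 43.
Subtracting the first from the second: A + 6C = -6.
Subtracting the second from the third: A - 12C = 30.
Solving: C = -2, A = 6, then B = 9.
So t_m = 6·m + 9 + (-2)·(-2)^m; at m=5 this is 103.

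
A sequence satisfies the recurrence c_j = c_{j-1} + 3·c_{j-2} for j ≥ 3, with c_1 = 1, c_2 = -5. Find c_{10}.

Iterate the recurrence:
c_3 = -2  c_4 = -17  c_5 = -23  c_6 = -74  c_7 = -143  c_8 = -365  c_9 = -794  c_{10} = -1889.

-1889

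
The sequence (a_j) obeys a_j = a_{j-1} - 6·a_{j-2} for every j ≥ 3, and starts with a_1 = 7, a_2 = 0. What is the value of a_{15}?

1785378

Iterate the recurrence:
a_3 = -42  a_4 = -42  a_5 = 210  …  a_{12} = -120498  a_{13} = -212478  a_{14} = 510510  a_{15} = 1785378.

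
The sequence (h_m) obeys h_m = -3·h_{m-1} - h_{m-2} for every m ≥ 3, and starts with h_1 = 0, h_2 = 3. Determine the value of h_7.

Applying the relation repeatedly:
h_3 = -9; h_4 = 24; h_5 = -63; h_6 = 165; h_7 = -432.

-432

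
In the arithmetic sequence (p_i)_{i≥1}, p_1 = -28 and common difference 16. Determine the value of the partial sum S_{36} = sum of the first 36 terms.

p_i = -28 + (i - 1)·16.
p_{36} = 532; S = 36·(-28 + 532)/2 = 9072.

9072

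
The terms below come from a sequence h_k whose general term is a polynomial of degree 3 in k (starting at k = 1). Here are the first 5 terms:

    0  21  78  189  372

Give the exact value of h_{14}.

8229

1st diffs: 21, 57, 111, 183.
2nd diffs: 36, 54, 72.
3rd diffs: 18, 18 (constant).
So h_k = 3k^3 - 3.
Evaluating at k = 14 gives h_{14} = 8229.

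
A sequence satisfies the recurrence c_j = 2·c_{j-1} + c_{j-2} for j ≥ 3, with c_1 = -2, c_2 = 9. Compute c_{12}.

Compute successive terms:
c_3 = 16;  c_4 = 41;  c_5 = 98;  c_6 = 237;  c_7 = 572;  c_8 = 1381;  c_9 = 3334;  c_{10} = 8049;  c_{11} = 19432;  c_{12} = 46913.

46913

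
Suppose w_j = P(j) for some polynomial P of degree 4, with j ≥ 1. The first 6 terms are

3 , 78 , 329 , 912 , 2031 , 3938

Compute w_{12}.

52088

1st diffs: 75, 251, 583, 1119, 1907.
2nd diffs: 176, 332, 536, 788.
3rd diffs: 156, 204, 252.
4th diffs: 48, 48 (constant).
So w_j = 2j^4 + 6j^3 + 2j^2 - 3j - 4.
Evaluating at j = 12 gives w_{12} = 52088.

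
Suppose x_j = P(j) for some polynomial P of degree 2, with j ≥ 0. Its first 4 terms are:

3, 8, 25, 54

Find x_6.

1st diffs: 5, 17, 29.
2nd diffs: 12, 12 (constant).
So x_j = 6j^2 - j + 3.
Evaluating at j = 6 gives x_6 = 213.

213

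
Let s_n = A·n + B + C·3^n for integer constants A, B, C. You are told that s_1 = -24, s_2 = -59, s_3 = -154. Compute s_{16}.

-215233689

At n = 1, 2, 3: A + B + 3C = -24; 2A + B + 9C = -59; 3A + B + 27C = -154.
Subtracting the first from the second: A + 6C = -35.
Subtracting the second from the third: A + 18C = -95.
Solving: C = -5, A = -5, then B = -4.
Therefore s_{16} = -80 + (-4) + (-5)·43046721 = -215233689.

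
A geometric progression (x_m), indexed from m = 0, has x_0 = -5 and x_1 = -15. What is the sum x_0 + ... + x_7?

Common ratio r = 3.
x_m = (-5)·3^(m-0).
S = (-5)·(3^8 - 1)/(3 - 1) = (-5)·(6561 - 1)/(2) = -16400.

-16400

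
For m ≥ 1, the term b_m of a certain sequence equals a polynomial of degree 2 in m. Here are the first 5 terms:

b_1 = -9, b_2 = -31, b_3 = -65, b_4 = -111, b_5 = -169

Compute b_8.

1st diffs: -22, -34, -46, -58.
2nd diffs: -12, -12, -12 (constant).
Newton forward-difference form: b_m = -9 + (-22)·C(m-1,1) + (-12)·C(m-1,2).
At m = 8: m-1 = 7, so b_8 = -9 - 154 - 252 = -415.

-415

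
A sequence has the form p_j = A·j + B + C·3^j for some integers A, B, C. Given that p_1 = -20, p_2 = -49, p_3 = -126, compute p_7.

-8786

The three given values yield: A + B + 3C = -20; 2A + B + 9C = -49; 3A + B + 27C = -126.
Subtracting the first from the second: A + 6C = -29.
Subtracting the second from the third: A + 18C = -77.
Solving: C = -4, A = -5, then B = -3.
So p_j = -5·j + (-3) + (-4)·3^j; at j=7 this is -8786.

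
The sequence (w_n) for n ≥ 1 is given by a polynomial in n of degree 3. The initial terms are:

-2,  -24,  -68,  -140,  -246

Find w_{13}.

1st diffs: -22, -44, -72, -106.
2nd diffs: -22, -28, -34.
3rd diffs: -6, -6 (constant).
So w_n = -n^3 - 5n^2 + 4.
Evaluating at n = 13 gives w_{13} = -3038.

-3038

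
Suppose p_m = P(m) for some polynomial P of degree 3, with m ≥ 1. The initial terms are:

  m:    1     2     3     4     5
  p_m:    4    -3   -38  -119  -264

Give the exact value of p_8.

1st diffs: -7, -35, -81, -145.
2nd diffs: -28, -46, -64.
3rd diffs: -18, -18 (constant).
So p_m = -3m^3 + 4m^2 + 2m + 1.
Evaluating at m = 8 gives p_8 = -1263.

-1263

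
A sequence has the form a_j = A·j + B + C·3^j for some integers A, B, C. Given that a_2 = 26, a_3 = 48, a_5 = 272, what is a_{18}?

387420570

At j = 2, 3, 5: 2A + B + 9C = 26; 3A + B + 27C = 48; 5A + B + 243C = 272.
Subtracting the first from the second: A + 18C = 22.
Subtracting the second from the third: 2A + 216C = 224.
Solving: C = 1, A = 4, then B = 9.
So a_j = 4·j + 9 + 1·3^j; at j=18 this is 387420570.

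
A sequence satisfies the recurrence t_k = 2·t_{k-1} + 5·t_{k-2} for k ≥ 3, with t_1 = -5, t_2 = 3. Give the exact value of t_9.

-17461

Applying the relation repeatedly:
t_3 = -19; t_4 = -23; t_5 = -141; t_6 = -397; t_7 = -1499; t_8 = -4983; t_9 = -17461.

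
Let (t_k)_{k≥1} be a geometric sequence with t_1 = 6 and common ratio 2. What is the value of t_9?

1536

t_k = 6·2^(k-1).
t_9 = 6·2^8 = 1536.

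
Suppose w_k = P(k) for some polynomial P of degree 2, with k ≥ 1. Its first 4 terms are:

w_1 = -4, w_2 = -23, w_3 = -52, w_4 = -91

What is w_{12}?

-763

1st diffs: -19, -29, -39.
2nd diffs: -10, -10 (constant).
Newton forward-difference form: w_k = -4 + (-19)·C(k-1,1) + (-10)·C(k-1,2).
At k = 12: k-1 = 11, so w_{12} = -4 - 209 - 550 = -763.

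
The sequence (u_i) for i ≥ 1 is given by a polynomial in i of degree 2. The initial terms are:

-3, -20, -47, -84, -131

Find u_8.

1st diffs: -17, -27, -37, -47.
2nd diffs: -10, -10, -10 (constant).
Newton forward-difference form: u_i = -3 + (-17)·C(i-1,1) + (-10)·C(i-1,2).
At i = 8: i-1 = 7, so u_8 = -3 - 119 - 210 = -332.

-332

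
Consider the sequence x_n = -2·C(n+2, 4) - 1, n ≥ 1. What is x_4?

C(6, 4) = 15, so x_4 = -31.

-31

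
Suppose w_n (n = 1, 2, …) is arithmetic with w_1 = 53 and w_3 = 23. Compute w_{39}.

Common difference d = (23 - 53) / (3 - 1) = -15.
w_n = 53 + (n - 1)·(-15).
w_{39} = 53 + 38·(-15) = -517.

-517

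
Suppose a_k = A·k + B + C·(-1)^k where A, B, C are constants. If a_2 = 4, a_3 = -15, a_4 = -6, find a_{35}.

Plug in k = 2, 3, 4: 2A + B + C = 4; 3A + B - C = -15; 4A + B + C = -6.
Subtracting the first from the second: A - 2C = -19.
Subtracting the second from the third: A + 2C = 9.
Solving: C = 7, A = -5, then B = 7.
So a_k = -5·k + 7 + 7·(-1)^k; at k=35 this is -175.

-175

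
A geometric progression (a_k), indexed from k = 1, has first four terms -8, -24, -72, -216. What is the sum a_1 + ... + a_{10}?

Common ratio r = 3.
a_k = (-8)·3^(k-1).
S = (-8)·(3^10 - 1)/(3 - 1) = (-8)·(59049 - 1)/(2) = -236192.

-236192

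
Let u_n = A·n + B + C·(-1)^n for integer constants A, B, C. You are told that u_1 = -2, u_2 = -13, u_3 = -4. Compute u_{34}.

-45

Write the equations: A + B - C = -2; 2A + B + C = -13; 3A + B - C = -4.
Subtracting the first from the second: A + 2C = -11.
Subtracting the second from the third: A - 2C = 9.
Solving: C = -5, A = -1, then B = -6.
Hence u_{34} = -1·34 + (-6) + (-5)·1 = -45.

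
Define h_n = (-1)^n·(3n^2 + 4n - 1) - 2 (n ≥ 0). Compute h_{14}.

641

(-1)^14 = 1; 3n^2 + 4n - 1 at n=14 is 643; so h_{14} = 641.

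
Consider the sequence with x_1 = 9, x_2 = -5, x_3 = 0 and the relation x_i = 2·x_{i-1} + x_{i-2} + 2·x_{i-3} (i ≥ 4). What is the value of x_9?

904

Compute successive terms:
x_4 = 13  x_5 = 16  x_6 = 45  x_7 = 132  x_8 = 341  x_9 = 904.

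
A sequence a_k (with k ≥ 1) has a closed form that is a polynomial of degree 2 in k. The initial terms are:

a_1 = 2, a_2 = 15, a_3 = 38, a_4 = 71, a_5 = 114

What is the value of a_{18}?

1st diffs: 13, 23, 33, 43.
2nd diffs: 10, 10, 10 (constant).
So a_k = 5k^2 - 2k - 1.
Evaluating at k = 18 gives a_{18} = 1583.

1583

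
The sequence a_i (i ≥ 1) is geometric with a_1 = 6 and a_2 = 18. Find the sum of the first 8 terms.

19680

Common ratio r = 3.
a_i = 6·3^(i-1).
S = 6·(3^8 - 1)/(3 - 1) = 6·(6561 - 1)/(2) = 19680.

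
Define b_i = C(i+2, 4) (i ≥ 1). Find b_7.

C(9, 4) = 126, so b_7 = 126.

126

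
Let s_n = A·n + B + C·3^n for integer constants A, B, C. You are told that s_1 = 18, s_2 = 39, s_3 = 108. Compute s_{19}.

The three given values yield: A + B + 3C = 18; 2A + B + 9C = 39; 3A + B + 27C = 108.
Subtracting the first from the second: A + 6C = 21.
Subtracting the second from the third: A + 18C = 69.
Solving: C = 4, A = -3, then B = 9.
Therefore s_{19} = -57 + 9 + 4·1162261467 = 4649045820.

4649045820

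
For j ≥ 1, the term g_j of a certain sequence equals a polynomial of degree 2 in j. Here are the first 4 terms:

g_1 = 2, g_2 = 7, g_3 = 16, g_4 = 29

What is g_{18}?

1st diffs: 5, 9, 13.
2nd diffs: 4, 4 (constant).
So g_j = 2j^2 - j + 1.
Evaluating at j = 18 gives g_{18} = 631.

631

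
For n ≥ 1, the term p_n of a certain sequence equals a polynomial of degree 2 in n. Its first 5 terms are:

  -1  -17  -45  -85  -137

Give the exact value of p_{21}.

-2601

1st diffs: -16, -28, -40, -52.
2nd diffs: -12, -12, -12 (constant).
So p_n = -6n^2 + 2n + 3.
Evaluating at n = 21 gives p_{21} = -2601.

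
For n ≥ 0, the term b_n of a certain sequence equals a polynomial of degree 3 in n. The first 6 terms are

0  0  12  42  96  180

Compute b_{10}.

1260

1st diffs: 0, 12, 30, 54, 84.
2nd diffs: 12, 18, 24, 30.
3rd diffs: 6, 6, 6 (constant).
Newton forward-difference form: b_n = 12·C(n,2) + 6·C(n,3).
At n = 10: n = 10, so b_{10} = 540 + 720 = 1260.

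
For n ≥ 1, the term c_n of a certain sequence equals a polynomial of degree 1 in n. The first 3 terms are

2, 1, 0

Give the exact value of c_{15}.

1st diffs: -1, -1 (constant).
So c_n = -n + 3.
Evaluating at n = 15 gives c_{15} = -12.

-12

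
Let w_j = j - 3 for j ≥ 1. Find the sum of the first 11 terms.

33

Over j = 1..11: Σj = 66.
Total = (1)·66 + (-3)·11 = 33.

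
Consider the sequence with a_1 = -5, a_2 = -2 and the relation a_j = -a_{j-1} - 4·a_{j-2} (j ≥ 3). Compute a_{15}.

Applying the relation repeatedly:
a_3 = 22  a_4 = -14  a_5 = -74  …  a_{12} = -8078  a_{13} = 19318  a_{14} = 12994  a_{15} = -90266.

-90266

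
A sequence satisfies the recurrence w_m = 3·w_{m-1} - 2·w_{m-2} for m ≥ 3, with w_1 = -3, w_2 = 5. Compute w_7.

Applying the relation repeatedly:
w_3 = 21  w_4 = 53  w_5 = 117  w_6 = 245  w_7 = 501.
(Characteristic roots are 2 and 1.)

501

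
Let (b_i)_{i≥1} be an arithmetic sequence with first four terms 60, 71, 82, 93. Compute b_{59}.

Common difference d = 11.
b_i = 60 + (i - 1)·11.
b_{59} = 60 + 58·11 = 698.

698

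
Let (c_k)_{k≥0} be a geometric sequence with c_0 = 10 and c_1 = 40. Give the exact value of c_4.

Common ratio r = 4.
c_k = 10·4^(k-0).
c_4 = 10·4^4 = 2560.

2560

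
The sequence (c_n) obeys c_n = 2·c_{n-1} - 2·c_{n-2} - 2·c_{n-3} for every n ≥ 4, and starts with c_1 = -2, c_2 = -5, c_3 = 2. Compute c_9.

-496

Step forward from the initial values:
c_4 = 18  c_5 = 42  c_6 = 44  c_7 = -32  c_8 = -236  c_9 = -496.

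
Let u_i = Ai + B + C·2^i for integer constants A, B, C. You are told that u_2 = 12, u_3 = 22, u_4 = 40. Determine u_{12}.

At i = 2, 3, 4: 2A + B + 4C = 12; 3A + B + 8C = 22; 4A + B + 16C = 40.
Subtracting the first from the second: A + 4C = 10.
Subtracting the second from the third: A + 8C = 18.
Solving: C = 2, A = 2, then B = 0.
Hence u_{12} = 2·12 + 0 + 2·4096 = 8216.

8216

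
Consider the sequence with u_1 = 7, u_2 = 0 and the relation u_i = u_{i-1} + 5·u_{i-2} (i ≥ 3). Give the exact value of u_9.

10535

Compute successive terms:
u_3 = 35;  u_4 = 35;  u_5 = 210;  u_6 = 385;  u_7 = 1435;  u_8 = 3360;  u_9 = 10535.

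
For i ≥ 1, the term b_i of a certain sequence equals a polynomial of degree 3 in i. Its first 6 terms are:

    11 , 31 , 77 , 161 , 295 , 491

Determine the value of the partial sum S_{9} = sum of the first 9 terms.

4515

1st diffs: 20, 46, 84, 134, 196.
2nd diffs: 26, 38, 50, 62.
3rd diffs: 12, 12, 12 (constant).
Newton forward-difference form: b_i = 11 + 20·C(i-1,1) + 26·C(i-1,2) + 12·C(i-1,3).
Continuing: 761, 1117, 1571.
Summing i = 1..9 (9 terms) gives 4515.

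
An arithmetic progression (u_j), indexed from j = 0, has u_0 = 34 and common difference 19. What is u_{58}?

u_j = 34 + (j - 0)·19.
u_{58} = 34 + 58·19 = 1136.

1136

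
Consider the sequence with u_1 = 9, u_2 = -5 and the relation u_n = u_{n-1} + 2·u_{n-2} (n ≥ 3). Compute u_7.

93

Step forward from the initial values:
u_3 = 13, u_4 = 3, u_5 = 29, u_6 = 35, u_7 = 93.
(Characteristic roots are 2 and -1.)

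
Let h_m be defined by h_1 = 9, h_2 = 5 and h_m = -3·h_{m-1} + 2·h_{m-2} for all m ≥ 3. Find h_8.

-95

h_3 = 3; h_4 = 1; h_5 = 3; h_6 = -7; h_7 = 27; h_8 = -95.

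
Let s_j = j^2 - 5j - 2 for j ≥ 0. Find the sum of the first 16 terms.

608

Over j = 0..15: Σj = 120, Σj² = 1240.
Total = (1)·1240 + (-5)·120 + (-2)·16 = 608.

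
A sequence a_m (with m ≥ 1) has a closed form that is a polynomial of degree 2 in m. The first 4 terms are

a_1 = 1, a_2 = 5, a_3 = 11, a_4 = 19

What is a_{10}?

109

1st diffs: 4, 6, 8.
2nd diffs: 2, 2 (constant).
So a_m = m^2 + m - 1.
Evaluating at m = 10 gives a_{10} = 109.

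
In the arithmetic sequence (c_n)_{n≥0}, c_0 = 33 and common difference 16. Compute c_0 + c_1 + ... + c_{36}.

11877

c_n = 33 + (n - 0)·16.
c_{36} = 609; S = 37·(33 + 609)/2 = 11877.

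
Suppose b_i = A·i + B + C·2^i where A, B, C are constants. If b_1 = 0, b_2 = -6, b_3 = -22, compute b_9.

-2518

The three given values yield: A + B + 2C = 0; 2A + B + 4C = -6; 3A + B + 8C = -22.
Subtracting the first from the second: A + 2C = -6.
Subtracting the second from the third: A + 4C = -16.
Solving: C = -5, A = 4, then B = 6.
Therefore b_9 = 36 + 6 + (-5)·512 = -2518.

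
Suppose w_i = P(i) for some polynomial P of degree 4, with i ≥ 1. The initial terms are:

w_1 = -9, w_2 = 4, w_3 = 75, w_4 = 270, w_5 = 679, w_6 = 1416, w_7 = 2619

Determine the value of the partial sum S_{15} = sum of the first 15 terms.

1st diffs: 13, 71, 195, 409, 737, 1203.
2nd diffs: 58, 124, 214, 328, 466.
3rd diffs: 66, 90, 114, 138.
4th diffs: 24, 24, 24 (constant).
Newton forward-difference form: w_i = -9 + 13·C(i-1,1) + 58·C(i-1,2) + 66·C(i-1,3) + 24·C(i-1,4).
Continuing: …, 4450, 7095, 10764, 15691, …, w_{15} = 53499.
Summing i = 1..15 (15 terms) gives 189782.

189782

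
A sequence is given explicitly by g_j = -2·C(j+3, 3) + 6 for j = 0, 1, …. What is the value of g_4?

-64

C(7, 3) = 35, so g_4 = -64.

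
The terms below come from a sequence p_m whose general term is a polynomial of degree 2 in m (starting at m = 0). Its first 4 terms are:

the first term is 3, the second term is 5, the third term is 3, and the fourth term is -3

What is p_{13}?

-283

1st diffs: 2, -2, -6.
2nd diffs: -4, -4 (constant).
Newton forward-difference form: p_m = 3 + 2·C(m,1) + (-4)·C(m,2).
At m = 13: m = 13, so p_{13} = 3 + 26 - 312 = -283.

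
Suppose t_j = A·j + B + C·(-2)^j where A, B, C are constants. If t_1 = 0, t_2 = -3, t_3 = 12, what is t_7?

The three given values yield: A + B - 2C = 0; 2A + B + 4C = -3; 3A + B - 8C = 12.
Subtracting the first from the second: A + 6C = -3.
Subtracting the second from the third: A - 12C = 15.
Solving: C = -1, A = 3, then B = -5.
So t_j = 3·j + (-5) + (-1)·(-2)^j; at j=7 this is 144.

144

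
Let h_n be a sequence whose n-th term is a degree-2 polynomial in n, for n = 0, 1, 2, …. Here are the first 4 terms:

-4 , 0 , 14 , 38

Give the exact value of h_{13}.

828

1st diffs: 4, 14, 24.
2nd diffs: 10, 10 (constant).
Newton forward-difference form: h_n = -4 + 4·C(n,1) + 10·C(n,2).
At n = 13: n = 13, so h_{13} = -4 + 52 + 780 = 828.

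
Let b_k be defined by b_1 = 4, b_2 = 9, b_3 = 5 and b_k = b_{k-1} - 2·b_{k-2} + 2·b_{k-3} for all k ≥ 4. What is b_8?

Applying the relation repeatedly:
b_4 = -5  b_5 = 3  b_6 = 23  b_7 = 7  b_8 = -33.

-33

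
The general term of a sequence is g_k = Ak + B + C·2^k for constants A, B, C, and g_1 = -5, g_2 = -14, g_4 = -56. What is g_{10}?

-3098

The three given values yield: A + B + 2C = -5; 2A + B + 4C = -14; 4A + B + 16C = -56.
Subtracting the first from the second: A + 2C = -9.
Subtracting the second from the third: 2A + 12C = -42.
Solving: C = -3, A = -3, then B = 4.
Therefore g_{10} = -30 + 4 + (-3)·1024 = -3098.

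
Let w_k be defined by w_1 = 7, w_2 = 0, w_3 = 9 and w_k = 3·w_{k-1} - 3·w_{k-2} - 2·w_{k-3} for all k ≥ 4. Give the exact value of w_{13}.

Step forward from the initial values:
w_4 = 13;  w_5 = 12;  w_6 = -21;  w_7 = -125;  w_8 = -336;  w_9 = -591;  w_{10} = -515;  w_{11} = 900;  w_{12} = 5427;  w_{13} = 14611.

14611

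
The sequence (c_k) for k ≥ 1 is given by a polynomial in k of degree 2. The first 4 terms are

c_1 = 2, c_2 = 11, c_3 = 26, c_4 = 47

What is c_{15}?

674

1st diffs: 9, 15, 21.
2nd diffs: 6, 6 (constant).
Newton forward-difference form: c_k = 2 + 9·C(k-1,1) + 6·C(k-1,2).
At k = 15: k-1 = 14, so c_{15} = 2 + 126 + 546 = 674.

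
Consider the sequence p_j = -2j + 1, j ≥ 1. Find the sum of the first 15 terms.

-225

Over j = 1..15: Σj = 120.
Total = (-2)·120 + (1)·15 = -225.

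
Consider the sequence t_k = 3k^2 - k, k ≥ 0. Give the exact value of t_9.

t_9 = 3·9^2 - 1·9 = 234.

234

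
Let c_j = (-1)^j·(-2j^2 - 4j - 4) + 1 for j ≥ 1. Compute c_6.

-99

(-1)^6 = 1; -2j^2 - 4j - 4 at j=6 is -100; so c_6 = -99.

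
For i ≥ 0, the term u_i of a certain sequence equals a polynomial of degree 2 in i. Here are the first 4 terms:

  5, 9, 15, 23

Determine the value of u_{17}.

345

1st diffs: 4, 6, 8.
2nd diffs: 2, 2 (constant).
Newton forward-difference form: u_i = 5 + 4·C(i,1) + 2·C(i,2).
At i = 17: i = 17, so u_{17} = 5 + 68 + 272 = 345.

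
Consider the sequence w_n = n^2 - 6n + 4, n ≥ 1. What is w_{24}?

w_{24} = 1·24^2 - 6·24 + 4 = 436.

436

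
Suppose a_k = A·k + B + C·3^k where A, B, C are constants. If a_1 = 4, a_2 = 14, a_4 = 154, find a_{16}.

86093410

Plug in k = 1, 2, 4: A + B + 3C = 4; 2A + B + 9C = 14; 4A + B + 81C = 154.
Subtracting the first from the second: A + 6C = 10.
Subtracting the second from the third: 2A + 72C = 140.
Solving: C = 2, A = -2, then B = 0.
So a_k = -2·k + 0 + 2·3^k; at k=16 this is 86093410.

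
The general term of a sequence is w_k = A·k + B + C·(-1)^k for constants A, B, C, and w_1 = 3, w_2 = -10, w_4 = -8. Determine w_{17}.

19

Write the equations: A + B - C = 3; 2A + B + C = -10; 4A + B + C = -8.
Subtracting the first from the second: A + 2C = -13.
Subtracting the second from the third: 2A = 2.
Solving: C = -7, A = 1, then B = -5.
Hence w_{17} = 1·17 + (-5) + (-7)·(-1) = 19.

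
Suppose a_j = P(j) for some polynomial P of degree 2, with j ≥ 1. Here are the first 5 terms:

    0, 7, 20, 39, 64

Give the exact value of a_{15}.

1st diffs: 7, 13, 19, 25.
2nd diffs: 6, 6, 6 (constant).
Newton forward-difference form: a_j = 7·C(j-1,1) + 6·C(j-1,2).
At j = 15: j-1 = 14, so a_{15} = 98 + 546 = 644.

644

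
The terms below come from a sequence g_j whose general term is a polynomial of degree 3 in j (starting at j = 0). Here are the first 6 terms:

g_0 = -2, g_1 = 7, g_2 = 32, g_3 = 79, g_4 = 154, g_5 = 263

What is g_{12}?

1st diffs: 9, 25, 47, 75, 109.
2nd diffs: 16, 22, 28, 34.
3rd diffs: 6, 6, 6 (constant).
So g_j = j^3 + 5j^2 + 3j - 2.
Evaluating at j = 12 gives g_{12} = 2482.

2482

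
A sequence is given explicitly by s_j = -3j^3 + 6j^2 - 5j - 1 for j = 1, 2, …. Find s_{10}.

-2451

s_{10} = -3·10^3 + 6·10^2 - 5·10 - 1 = -2451.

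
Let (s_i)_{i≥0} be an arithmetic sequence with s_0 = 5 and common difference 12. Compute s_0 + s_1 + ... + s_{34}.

s_i = 5 + (i - 0)·12.
s_{34} = 413; S = 35·(5 + 413)/2 = 7315.

7315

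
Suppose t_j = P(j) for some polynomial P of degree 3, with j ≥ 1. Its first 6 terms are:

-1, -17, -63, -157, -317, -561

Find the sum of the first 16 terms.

-51496

1st diffs: -16, -46, -94, -160, -244.
2nd diffs: -30, -48, -66, -84.
3rd diffs: -18, -18, -18 (constant).
Newton forward-difference form: t_j = -1 + (-16)·C(j-1,1) + (-30)·C(j-1,2) + (-18)·C(j-1,3).
Continuing: …, -907, -1373, -1977, -2737, …, t_{16} = -11581.
Summing j = 1..16 (16 terms) gives -51496.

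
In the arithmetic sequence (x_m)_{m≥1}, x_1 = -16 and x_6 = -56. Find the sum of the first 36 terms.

-5616

Common difference d = (-56 - (-16)) / (6 - 1) = -8.
x_m = -16 + (m - 1)·(-8).
x_{36} = -296; S = 36·(-16 + (-296))/2 = -5616.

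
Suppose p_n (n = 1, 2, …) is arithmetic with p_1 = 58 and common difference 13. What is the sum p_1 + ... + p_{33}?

8778

p_n = 58 + (n - 1)·13.
p_{33} = 474; S = 33·(58 + 474)/2 = 8778.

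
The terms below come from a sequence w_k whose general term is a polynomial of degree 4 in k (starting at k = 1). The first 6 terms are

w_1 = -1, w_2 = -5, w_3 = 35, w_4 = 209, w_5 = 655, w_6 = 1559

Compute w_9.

1st diffs: -4, 40, 174, 446, 904.
2nd diffs: 44, 134, 272, 458.
3rd diffs: 90, 138, 186.
4th diffs: 48, 48 (constant).
Newton forward-difference form: w_k = -1 + (-4)·C(k-1,1) + 44·C(k-1,2) + 90·C(k-1,3) + 48·C(k-1,4).
At k = 9: k-1 = 8, so w_9 = -1 - 32 + 1232 + 5040 + 3360 = 9599.

9599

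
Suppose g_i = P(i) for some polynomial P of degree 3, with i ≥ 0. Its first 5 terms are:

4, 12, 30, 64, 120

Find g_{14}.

3210

1st diffs: 8, 18, 34, 56.
2nd diffs: 10, 16, 22.
3rd diffs: 6, 6 (constant).
Newton forward-difference form: g_i = 4 + 8·C(i,1) + 10·C(i,2) + 6·C(i,3).
At i = 14: i = 14, so g_{14} = 4 + 112 + 910 + 2184 = 3210.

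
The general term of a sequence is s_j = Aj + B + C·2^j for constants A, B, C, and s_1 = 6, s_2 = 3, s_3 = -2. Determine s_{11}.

Write the equations: A + B + 2C = 6; 2A + B + 4C = 3; 3A + B + 8C = -2.
Subtracting the first from the second: A + 2C = -3.
Subtracting the second from the third: A + 4C = -5.
Solving: C = -1, A = -1, then B = 9.
So s_j = -1·j + 9 + (-1)·2^j; at j=11 this is -2050.

-2050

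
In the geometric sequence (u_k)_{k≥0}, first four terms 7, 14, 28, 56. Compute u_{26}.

469762048

Common ratio r = 2.
u_k = 7·2^(k-0).
u_{26} = 7·2^26 = 469762048.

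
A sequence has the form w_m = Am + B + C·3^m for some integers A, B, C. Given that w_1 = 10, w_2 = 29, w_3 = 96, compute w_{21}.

41841412710

Plug in m = 1, 2, 3: A + B + 3C = 10; 2A + B + 9C = 29; 3A + B + 27C = 96.
Subtracting the first from the second: A + 6C = 19.
Subtracting the second from the third: A + 18C = 67.
Solving: C = 4, A = -5, then B = 3.
So w_m = -5·m + 3 + 4·3^m; at m=21 this is 41841412710.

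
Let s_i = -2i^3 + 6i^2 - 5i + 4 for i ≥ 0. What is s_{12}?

-2648

s_{12} = -2·12^3 + 6·12^2 - 5·12 + 4 = -2648.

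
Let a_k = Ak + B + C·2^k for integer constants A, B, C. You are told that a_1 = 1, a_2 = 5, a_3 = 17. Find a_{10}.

The three given values yield: A + B + 2C = 1; 2A + B + 4C = 5; 3A + B + 8C = 17.
Subtracting the first from the second: A + 2C = 4.
Subtracting the second from the third: A + 4C = 12.
Solving: C = 4, A = -4, then B = -3.
Hence a_{10} = -4·10 + (-3) + 4·1024 = 4053.

4053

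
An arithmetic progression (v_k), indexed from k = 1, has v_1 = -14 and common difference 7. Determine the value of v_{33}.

v_k = -14 + (k - 1)·7.
v_{33} = -14 + 32·7 = 210.

210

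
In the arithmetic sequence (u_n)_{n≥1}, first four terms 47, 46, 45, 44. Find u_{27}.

Common difference d = -1.
u_n = 47 + (n - 1)·(-1).
u_{27} = 47 + 26·(-1) = 21.

21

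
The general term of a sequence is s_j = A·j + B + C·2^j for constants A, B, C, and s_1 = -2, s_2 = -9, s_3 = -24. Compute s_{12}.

-16367

Plug in j = 1, 2, 3: A + B + 2C = -2; 2A + B + 4C = -9; 3A + B + 8C = -24.
Subtracting the first from the second: A + 2C = -7.
Subtracting the second from the third: A + 4C = -15.
Solving: C = -4, A = 1, then B = 5.
So s_j = 1·j + 5 + (-4)·2^j; at j=12 this is -16367.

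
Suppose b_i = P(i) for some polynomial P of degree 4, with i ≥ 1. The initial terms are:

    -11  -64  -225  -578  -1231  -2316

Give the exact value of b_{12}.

1st diffs: -53, -161, -353, -653, -1085.
2nd diffs: -108, -192, -300, -432.
3rd diffs: -84, -108, -132.
4th diffs: -24, -24 (constant).
So b_i = -i^4 - 4i^3 - 5i^2 + 5i - 6.
Evaluating at i = 12 gives b_{12} = -28314.

-28314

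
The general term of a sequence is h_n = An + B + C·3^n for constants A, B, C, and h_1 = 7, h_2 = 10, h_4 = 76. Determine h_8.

The three given values yield: A + B + 3C = 7; 2A + B + 9C = 10; 4A + B + 81C = 76.
Subtracting the first from the second: A + 6C = 3.
Subtracting the second from the third: 2A + 72C = 66.
Solving: C = 1, A = -3, then B = 7.
Hence h_8 = -3·8 + 7 + 1·6561 = 6544.

6544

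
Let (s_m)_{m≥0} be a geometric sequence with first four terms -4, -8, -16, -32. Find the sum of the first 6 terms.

-252

Common ratio r = 2.
s_m = (-4)·2^(m-0).
S = (-4)·(2^6 - 1)/(2 - 1) = (-4)·(64 - 1)/(1) = -252.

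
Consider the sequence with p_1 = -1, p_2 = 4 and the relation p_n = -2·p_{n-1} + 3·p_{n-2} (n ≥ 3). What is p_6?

Step forward from the initial values:
p_3 = -11; p_4 = 34; p_5 = -101; p_6 = 304.
(Characteristic roots are 1 and -3.)

304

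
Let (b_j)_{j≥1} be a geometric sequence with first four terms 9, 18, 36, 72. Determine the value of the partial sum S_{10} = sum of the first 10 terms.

Common ratio r = 2.
b_j = 9·2^(j-1).
S = 9·(2^10 - 1)/(2 - 1) = 9·(1024 - 1)/(1) = 9207.

9207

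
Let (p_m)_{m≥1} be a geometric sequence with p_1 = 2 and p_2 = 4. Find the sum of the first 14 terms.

32766

Common ratio r = 2.
p_m = 2·2^(m-1).
S = 2·(2^14 - 1)/(2 - 1) = 2·(16384 - 1)/(1) = 32766.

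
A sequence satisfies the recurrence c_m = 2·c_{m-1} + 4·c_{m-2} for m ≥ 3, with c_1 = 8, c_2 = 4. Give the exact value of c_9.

37376

Iterate the recurrence:
c_3 = 40  c_4 = 96  c_5 = 352  c_6 = 1088  c_7 = 3584  c_8 = 11520  c_9 = 37376.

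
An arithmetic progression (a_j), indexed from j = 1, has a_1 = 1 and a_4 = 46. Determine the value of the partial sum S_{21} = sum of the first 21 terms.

Common difference d = (46 - 1) / (4 - 1) = 15.
a_j = 1 + (j - 1)·15.
a_{21} = 301; S = 21·(1 + 301)/2 = 3171.

3171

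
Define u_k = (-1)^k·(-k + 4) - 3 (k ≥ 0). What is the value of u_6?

-5

(-1)^6 = 1; -k + 4 at k=6 is -2; so u_6 = -5.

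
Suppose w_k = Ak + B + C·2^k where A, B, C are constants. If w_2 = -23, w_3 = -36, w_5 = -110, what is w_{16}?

-196633

Write the equations: 2A + B + 4C = -23; 3A + B + 8C = -36; 5A + B + 32C = -110.
Subtracting the first from the second: A + 4C = -13.
Subtracting the second from the third: 2A + 24C = -74.
Solving: C = -3, A = -1, then B = -9.
Hence w_{16} = -1·16 + (-9) + (-3)·65536 = -196633.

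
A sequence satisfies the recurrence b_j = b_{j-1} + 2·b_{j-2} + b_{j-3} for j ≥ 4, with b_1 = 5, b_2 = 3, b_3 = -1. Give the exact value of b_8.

Step forward from the initial values:
b_4 = 10, b_5 = 11, b_6 = 30, b_7 = 62, b_8 = 133.

133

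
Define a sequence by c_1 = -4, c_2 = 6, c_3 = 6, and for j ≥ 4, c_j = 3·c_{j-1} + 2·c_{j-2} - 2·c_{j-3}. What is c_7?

Applying the relation repeatedly:
c_4 = 38; c_5 = 114; c_6 = 406; c_7 = 1370.

1370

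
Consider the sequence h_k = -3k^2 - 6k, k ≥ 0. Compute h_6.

h_6 = -3·6^2 - 6·6 = -144.

-144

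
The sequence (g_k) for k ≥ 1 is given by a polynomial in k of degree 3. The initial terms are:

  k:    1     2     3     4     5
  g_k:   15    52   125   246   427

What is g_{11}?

3445

1st diffs: 37, 73, 121, 181.
2nd diffs: 36, 48, 60.
3rd diffs: 12, 12 (constant).
Newton forward-difference form: g_k = 15 + 37·C(k-1,1) + 36·C(k-1,2) + 12·C(k-1,3).
At k = 11: k-1 = 10, so g_{11} = 15 + 370 + 1620 + 1440 = 3445.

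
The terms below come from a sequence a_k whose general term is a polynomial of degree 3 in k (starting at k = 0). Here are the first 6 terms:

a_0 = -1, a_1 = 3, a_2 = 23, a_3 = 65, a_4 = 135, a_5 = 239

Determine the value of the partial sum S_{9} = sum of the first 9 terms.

1st diffs: 4, 20, 42, 70, 104.
2nd diffs: 16, 22, 28, 34.
3rd diffs: 6, 6, 6 (constant).
Newton forward-difference form: a_k = -1 + 4·C(k,1) + 16·C(k,2) + 6·C(k,3).
Continuing: 383, 573, 815.
Summing k = 0..8 (9 terms) gives 2235.

2235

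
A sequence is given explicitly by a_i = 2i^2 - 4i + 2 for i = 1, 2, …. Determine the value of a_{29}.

1568

a_{29} = 2·29^2 - 4·29 + 2 = 1568.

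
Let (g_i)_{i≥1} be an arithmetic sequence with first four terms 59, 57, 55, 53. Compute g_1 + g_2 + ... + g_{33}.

891

Common difference d = -2.
g_i = 59 + (i - 1)·(-2).
g_{33} = -5; S = 33·(59 + (-5))/2 = 891.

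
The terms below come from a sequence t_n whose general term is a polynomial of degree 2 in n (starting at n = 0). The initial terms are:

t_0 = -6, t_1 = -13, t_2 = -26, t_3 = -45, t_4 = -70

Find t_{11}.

-413

1st diffs: -7, -13, -19, -25.
2nd diffs: -6, -6, -6 (constant).
Newton forward-difference form: t_n = -6 + (-7)·C(n,1) + (-6)·C(n,2).
At n = 11: n = 11, so t_{11} = -6 - 77 - 330 = -413.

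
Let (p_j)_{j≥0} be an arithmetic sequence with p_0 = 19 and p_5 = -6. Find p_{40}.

Common difference d = (-6 - 19) / (5 - 0) = -5.
p_j = 19 + (j - 0)·(-5).
p_{40} = 19 + 40·(-5) = -181.

-181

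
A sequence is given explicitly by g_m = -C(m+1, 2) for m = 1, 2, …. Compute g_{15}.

C(16, 2) = 120, so g_{15} = -120.

-120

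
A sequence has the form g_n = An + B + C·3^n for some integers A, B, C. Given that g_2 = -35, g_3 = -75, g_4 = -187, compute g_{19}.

-2324523019

The three given values yield: 2A + B + 9C = -35; 3A + B + 27C = -75; 4A + B + 81C = -187.
Subtracting the first from the second: A + 18C = -40.
Subtracting the second from the third: A + 54C = -112.
Solving: C = -2, A = -4, then B = -9.
Hence g_{19} = -4·19 + (-9) + (-2)·1162261467 = -2324523019.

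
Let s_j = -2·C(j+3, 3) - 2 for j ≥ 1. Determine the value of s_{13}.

-1122

C(16, 3) = 560, so s_{13} = -1122.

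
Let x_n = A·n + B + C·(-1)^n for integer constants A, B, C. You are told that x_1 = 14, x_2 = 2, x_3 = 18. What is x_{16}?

Write the equations: A + B - C = 14; 2A + B + C = 2; 3A + B - C = 18.
Subtracting the first from the second: A + 2C = -12.
Subtracting the second from the third: A - 2C = 16.
Solving: C = -7, A = 2, then B = 5.
Therefore x_{16} = 32 + 5 + (-7)·1 = 30.

30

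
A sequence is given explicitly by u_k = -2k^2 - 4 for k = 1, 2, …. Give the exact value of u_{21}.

u_{21} = -2·21^2 - 4 = -886.

-886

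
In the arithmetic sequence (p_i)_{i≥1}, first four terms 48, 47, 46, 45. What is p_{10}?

Common difference d = -1.
p_i = 48 + (i - 1)·(-1).
p_{10} = 48 + 9·(-1) = 39.

39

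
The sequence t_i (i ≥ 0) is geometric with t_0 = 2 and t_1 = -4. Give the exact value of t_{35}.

-68719476736

Common ratio r = -2.
t_i = 2·(-2)^(i-0).
t_{35} = 2·(-2)^35 = -68719476736.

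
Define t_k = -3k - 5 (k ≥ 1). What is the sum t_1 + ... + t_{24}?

-1020

Over k = 1..24: Σk = 300.
Total = (-3)·300 + (-5)·24 = -1020.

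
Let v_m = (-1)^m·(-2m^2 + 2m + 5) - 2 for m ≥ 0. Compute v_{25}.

1193

(-1)^25 = -1; -2m^2 + 2m + 5 at m=25 is -1195; so v_{25} = 1193.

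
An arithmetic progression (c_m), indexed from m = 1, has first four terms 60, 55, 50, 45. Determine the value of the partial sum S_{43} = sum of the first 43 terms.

-1935

Common difference d = -5.
c_m = 60 + (m - 1)·(-5).
c_{43} = -150; S = 43·(60 + (-150))/2 = -1935.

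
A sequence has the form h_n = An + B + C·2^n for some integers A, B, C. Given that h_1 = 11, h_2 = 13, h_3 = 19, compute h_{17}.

262119

The three given values yield: A + B + 2C = 11; 2A + B + 4C = 13; 3A + B + 8C = 19.
Subtracting the first from the second: A + 2C = 2.
Subtracting the second from the third: A + 4C = 6.
Solving: C = 2, A = -2, then B = 9.
Hence h_{17} = -2·17 + 9 + 2·131072 = 262119.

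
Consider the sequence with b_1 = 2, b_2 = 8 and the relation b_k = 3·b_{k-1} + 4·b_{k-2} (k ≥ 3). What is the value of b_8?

32768

Compute successive terms:
b_3 = 32  b_4 = 128  b_5 = 512  b_6 = 2048  b_7 = 8192  b_8 = 32768.
(Characteristic roots are 4 and -1.)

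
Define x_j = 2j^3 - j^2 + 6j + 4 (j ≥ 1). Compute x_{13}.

4307

x_{13} = 2·13^3 - 1·13^2 + 6·13 + 4 = 4307.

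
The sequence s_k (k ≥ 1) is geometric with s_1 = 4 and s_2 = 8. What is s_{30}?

2147483648

Common ratio r = 2.
s_k = 4·2^(k-1).
s_{30} = 4·2^29 = 2147483648.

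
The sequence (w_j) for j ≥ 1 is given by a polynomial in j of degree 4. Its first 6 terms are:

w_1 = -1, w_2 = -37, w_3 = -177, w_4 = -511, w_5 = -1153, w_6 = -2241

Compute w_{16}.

1st diffs: -36, -140, -334, -642, -1088.
2nd diffs: -104, -194, -308, -446.
3rd diffs: -90, -114, -138.
4th diffs: -24, -24 (constant).
Newton forward-difference form: w_j = -1 + (-36)·C(j-1,1) + (-104)·C(j-1,2) + (-90)·C(j-1,3) + (-24)·C(j-1,4).
At j = 16: j-1 = 15, so w_{16} = -1 - 540 - 10920 - 40950 - 32760 = -85171.

-85171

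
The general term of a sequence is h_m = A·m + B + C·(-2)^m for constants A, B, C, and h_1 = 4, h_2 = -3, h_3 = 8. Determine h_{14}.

The three given values yield: A + B - 2C = 4; 2A + B + 4C = -3; 3A + B - 8C = 8.
Subtracting the first from the second: A + 6C = -7.
Subtracting the second from the third: A - 12C = 11.
Solving: C = -1, A = -1, then B = 3.
Hence h_{14} = -1·14 + 3 + (-1)·16384 = -16395.

-16395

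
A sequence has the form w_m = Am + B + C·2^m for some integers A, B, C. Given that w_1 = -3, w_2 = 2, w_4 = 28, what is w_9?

At m = 1, 2, 4: A + B + 2C = -3; 2A + B + 4C = 2; 4A + B + 16C = 28.
Subtracting the first from the second: A + 2C = 5.
Subtracting the second from the third: 2A + 12C = 26.
Solving: C = 2, A = 1, then B = -8.
Therefore w_9 = 9 + (-8) + 2·512 = 1025.

1025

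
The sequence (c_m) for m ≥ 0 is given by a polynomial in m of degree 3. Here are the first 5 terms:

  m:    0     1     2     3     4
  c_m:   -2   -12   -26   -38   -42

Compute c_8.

142

1st diffs: -10, -14, -12, -4.
2nd diffs: -4, 2, 8.
3rd diffs: 6, 6 (constant).
Newton forward-difference form: c_m = -2 + (-10)·C(m,1) + (-4)·C(m,2) + 6·C(m,3).
At m = 8: m = 8, so c_8 = -2 - 80 - 112 + 336 = 142.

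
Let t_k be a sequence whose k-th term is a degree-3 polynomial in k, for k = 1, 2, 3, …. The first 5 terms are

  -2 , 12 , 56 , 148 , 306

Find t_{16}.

1st diffs: 14, 44, 92, 158.
2nd diffs: 30, 48, 66.
3rd diffs: 18, 18 (constant).
Newton forward-difference form: t_k = -2 + 14·C(k-1,1) + 30·C(k-1,2) + 18·C(k-1,3).
At k = 16: k-1 = 15, so t_{16} = -2 + 210 + 3150 + 8190 = 11548.

11548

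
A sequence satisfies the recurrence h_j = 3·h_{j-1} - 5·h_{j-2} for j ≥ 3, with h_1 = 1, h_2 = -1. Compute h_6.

Step forward from the initial values:
h_3 = -8  h_4 = -19  h_5 = -17  h_6 = 44.

44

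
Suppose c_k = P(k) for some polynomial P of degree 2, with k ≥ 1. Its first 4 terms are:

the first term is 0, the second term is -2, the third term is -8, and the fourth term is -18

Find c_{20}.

-722

1st diffs: -2, -6, -10.
2nd diffs: -4, -4 (constant).
Newton forward-difference form: c_k = (-2)·C(k-1,1) + (-4)·C(k-1,2).
At k = 20: k-1 = 19, so c_{20} = -38 - 684 = -722.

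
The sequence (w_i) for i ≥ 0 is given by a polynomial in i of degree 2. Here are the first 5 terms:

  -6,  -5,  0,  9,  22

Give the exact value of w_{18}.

624

1st diffs: 1, 5, 9, 13.
2nd diffs: 4, 4, 4 (constant).
Newton forward-difference form: w_i = -6 + 1·C(i,1) + 4·C(i,2).
At i = 18: i = 18, so w_{18} = -6 + 18 + 612 = 624.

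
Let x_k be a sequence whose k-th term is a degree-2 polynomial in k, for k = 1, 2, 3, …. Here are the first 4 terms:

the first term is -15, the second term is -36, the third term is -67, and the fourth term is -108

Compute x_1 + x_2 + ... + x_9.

1st diffs: -21, -31, -41.
2nd diffs: -10, -10 (constant).
So x_k = -5k^2 - 6k - 4.
Continuing: …, -159, -220, -291, -372, …, x_9 = -463.
Summing k = 1..9 (9 terms) gives -1731.

-1731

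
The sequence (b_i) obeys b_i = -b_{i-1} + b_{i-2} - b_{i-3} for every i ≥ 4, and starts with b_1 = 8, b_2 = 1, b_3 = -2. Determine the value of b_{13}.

414

Step forward from the initial values:
b_4 = -5;  b_5 = 2;  b_6 = -5;  b_7 = 12;  b_8 = -19;  b_9 = 36;  b_{10} = -67;  b_{11} = 122;  b_{12} = -225;  b_{13} = 414.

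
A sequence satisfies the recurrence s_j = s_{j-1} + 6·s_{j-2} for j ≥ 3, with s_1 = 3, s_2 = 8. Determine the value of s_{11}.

s_3 = 26, s_4 = 74, s_5 = 230, s_6 = 674, s_7 = 2054, s_8 = 6098, s_9 = 18422, s_{10} = 55010, s_{11} = 165542.
(Characteristic roots are 3 and -2.)

165542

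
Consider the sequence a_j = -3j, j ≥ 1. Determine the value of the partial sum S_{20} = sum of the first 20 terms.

Over j = 1..20: Σj = 210.
Total = (-3)·210 = -630.

-630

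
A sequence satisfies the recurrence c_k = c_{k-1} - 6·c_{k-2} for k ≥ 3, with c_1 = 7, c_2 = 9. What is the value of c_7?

-33

c_3 = -33; c_4 = -87; c_5 = 111; c_6 = 633; c_7 = -33.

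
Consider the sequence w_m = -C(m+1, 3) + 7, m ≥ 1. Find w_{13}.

C(14, 3) = 364, so w_{13} = -357.

-357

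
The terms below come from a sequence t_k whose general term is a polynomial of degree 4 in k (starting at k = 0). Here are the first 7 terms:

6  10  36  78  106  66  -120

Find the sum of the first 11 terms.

1st diffs: 4, 26, 42, 28, -40, -186.
2nd diffs: 22, 16, -14, -68, -146.
3rd diffs: -6, -30, -54, -78.
4th diffs: -24, -24, -24 (constant).
So t_k = -k^4 + 5k^3 + 3k^2 - 3k + 6.
Continuing: -554, -1362, -2694, -4724.
Summing k = 0..10 (11 terms) gives -9152.

-9152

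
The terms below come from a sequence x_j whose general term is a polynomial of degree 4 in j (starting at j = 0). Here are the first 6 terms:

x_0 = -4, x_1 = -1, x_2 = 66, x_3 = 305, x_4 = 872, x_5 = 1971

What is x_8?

1st diffs: 3, 67, 239, 567, 1099.
2nd diffs: 64, 172, 328, 532.
3rd diffs: 108, 156, 204.
4th diffs: 48, 48 (constant).
Newton forward-difference form: x_j = -4 + 3·C(j,1) + 64·C(j,2) + 108·C(j,3) + 48·C(j,4).
At j = 8: j = 8, so x_8 = -4 + 24 + 1792 + 6048 + 3360 = 11220.

11220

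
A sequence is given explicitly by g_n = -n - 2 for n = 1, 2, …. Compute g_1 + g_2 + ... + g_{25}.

-375

Over n = 1..25: Σn = 325.
Total = (-1)·325 + (-2)·25 = -375.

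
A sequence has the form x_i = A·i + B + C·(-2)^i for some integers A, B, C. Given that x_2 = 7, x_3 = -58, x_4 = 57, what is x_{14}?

81847

Write the equations: 2A + B + 4C = 7; 3A + B - 8C = -58; 4A + B + 16C = 57.
Subtracting the first from the second: A - 12C = -65.
Subtracting the second from the third: A + 24C = 115.
Solving: C = 5, A = -5, then B = -3.
Hence x_{14} = -5·14 + (-3) + 5·16384 = 81847.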